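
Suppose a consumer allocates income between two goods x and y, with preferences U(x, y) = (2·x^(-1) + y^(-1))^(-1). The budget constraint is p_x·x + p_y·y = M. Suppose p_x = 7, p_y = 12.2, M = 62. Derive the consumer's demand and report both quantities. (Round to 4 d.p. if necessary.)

From the CES first-order condition, 2·(y/x)^(2) = p_x/p_y.
Solve for the ratio: y/x = [(1/2)·p_x/p_y]^(0.5).
Substitute y = (y/x)·x into the budget: x* = M/(p_x + p_y·(y/x)).
Numerically y/x = 0.535617, so x* = 62/(7 + 12.2·0.535617) = 4.5809 and y* = 0.535617·4.5809 = 2.4536.

x* = 4.5809, y* = 2.4536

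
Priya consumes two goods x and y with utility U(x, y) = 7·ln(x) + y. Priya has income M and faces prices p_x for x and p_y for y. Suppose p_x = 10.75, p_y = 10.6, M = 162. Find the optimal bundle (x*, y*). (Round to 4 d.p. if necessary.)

Set MRS = p_x/p_y: (7/x)/1 = p_x/p_y.
So x*(p_x,p_y) = 7·p_y/p_x, independent of income; and y* = (M − 7·p_y)/p_y.
At the given prices: x* = 7·10.6/10.75 = 6.9023, and y* = 8.283.

x* = 6.9023, y* = 8.283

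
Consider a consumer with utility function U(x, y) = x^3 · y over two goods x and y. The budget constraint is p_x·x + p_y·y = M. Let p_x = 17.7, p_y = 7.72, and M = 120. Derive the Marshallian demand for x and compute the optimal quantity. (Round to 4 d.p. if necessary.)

Demand: x*(p_x,p_y,M) = 0.75·M/p_x and y* = 0.25·M/p_y.
At p_x=17.7, p_y=7.72, M=120: x* = 0.75·120/17.7 = 5.0847.

x* = 5.0847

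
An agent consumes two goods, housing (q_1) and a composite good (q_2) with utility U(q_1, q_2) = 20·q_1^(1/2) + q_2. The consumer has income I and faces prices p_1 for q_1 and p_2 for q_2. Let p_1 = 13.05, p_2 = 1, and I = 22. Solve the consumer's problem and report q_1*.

q_1* = 0.5872

Utility is quasi-linear in q_2; the FOC for q_1 is 10/√q_1 = p_1/p_2.
Solve: √q_1 = 10·p_2/p_1, so q_1*(p_1,p_2) = (10·p_2/p_1)², and q_2* = (I − p_1·q_1*)/p_2.
Plugging in: q_1* = (10·1/13.05)² = 0.5872.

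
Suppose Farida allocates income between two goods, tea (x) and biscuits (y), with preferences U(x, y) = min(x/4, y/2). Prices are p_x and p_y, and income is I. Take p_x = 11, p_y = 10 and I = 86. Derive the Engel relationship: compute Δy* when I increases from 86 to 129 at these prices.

Δy* = 1.3438

With perfect complements, no substitution: consume in ratio x:y = 4:2.
Budget: p_x·x + p_y·(1/2)·x = I, so (4·p_x + 2·p_y)·x = 4·I.
Demand: x*(p_x,p_y,I) = 4·I/(4·p_x + 2·p_y), y* = 2·I/(4·p_x + 2·p_y).
Here 4·11 + 2·10 = 64, giving y* = 2.6875.
At I' = 129: y* = 4.0312. Change: 4.0312 − 2.6875 = 1.3438.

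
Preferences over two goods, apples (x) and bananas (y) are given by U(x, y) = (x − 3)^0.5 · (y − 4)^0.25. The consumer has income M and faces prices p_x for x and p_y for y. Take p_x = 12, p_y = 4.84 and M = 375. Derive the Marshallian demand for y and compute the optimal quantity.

This is Cobb-Douglas in (x−3, y−4): tangency gives 0.5·p_y·(y−4) = 0.25·p_x·(x−3).
After buying the subsistence bundle (3, 4), a share 2/3 of the remaining income goes to x: x* = 3 + 2/3·(M − 3p_x − 4p_y)/p_x.
Discretionary income = 375 − 3·12 − 4·4.84 = 319.64; y* = 4 + 1/3·319.64/4.84 = 26.0138.

y* = 26.0138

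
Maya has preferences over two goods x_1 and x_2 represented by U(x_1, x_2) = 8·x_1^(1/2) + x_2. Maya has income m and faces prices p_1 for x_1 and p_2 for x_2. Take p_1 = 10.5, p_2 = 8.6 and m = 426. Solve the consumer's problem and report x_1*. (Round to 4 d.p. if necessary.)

Utility is quasi-linear in x_2; the FOC for x_1 is 4/√x_1 = p_1/p_2.
Solve: √x_1 = 4·p_2/p_1, so x_1*(p_1,p_2) = (4·p_2/p_1)², and x_2* = (m − p_1·x_1*)/p_2.
Plugging in: x_1* = (4·8.6/10.5)² = 10.7334.

x_1* = 10.7334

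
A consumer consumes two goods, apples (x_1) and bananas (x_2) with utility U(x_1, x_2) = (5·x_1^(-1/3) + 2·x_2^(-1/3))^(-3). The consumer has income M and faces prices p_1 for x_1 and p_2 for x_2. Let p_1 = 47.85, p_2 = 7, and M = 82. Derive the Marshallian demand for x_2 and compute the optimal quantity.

Substitute x_2 = (x_2/x_1)·x_1 into the budget: x_1* = M/(p_1 + p_2·(x_2/x_1)).
Numerically x_2/x_1 = 2.126341, so x_1* = 82/(47.85 + 7·2.126341) = 1.3071 and x_2* = 2.126341·1.3071 = 2.7793.

x_2* = 2.7793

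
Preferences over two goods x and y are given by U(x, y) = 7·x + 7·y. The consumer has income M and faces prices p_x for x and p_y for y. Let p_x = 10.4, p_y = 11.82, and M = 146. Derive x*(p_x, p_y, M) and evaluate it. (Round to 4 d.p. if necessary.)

x* = 14.0385

Perfect substitutes: compare marginal utility per dollar. 7/p_x vs 7/p_y → 0.6731 vs 0.5922.
x gives more utility per dollar, so spend all income on x: x* = M/p_x, y* = 0.
Numerically: x* = 14.0385, y* = 0.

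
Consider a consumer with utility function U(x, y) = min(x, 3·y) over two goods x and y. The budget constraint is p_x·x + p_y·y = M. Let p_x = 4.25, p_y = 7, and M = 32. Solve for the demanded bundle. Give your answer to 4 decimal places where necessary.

Leontief preferences: the optimum is at the kink where x/3 = y/1, i.e. y = (1/3)·x.
Budget: p_x·x + p_y·(1/3)·x = M, so (3·p_x + p_y)·x = 3·M.
Demand: x*(p_x,p_y,M) = 3·M/(3·p_x + p_y), y* = M/(3·p_x + p_y).
Here 3·4.25 + 7 = 19.75, giving x* = 4.8608 and y* = 1.6203.

x* = 4.8608, y* = 1.6203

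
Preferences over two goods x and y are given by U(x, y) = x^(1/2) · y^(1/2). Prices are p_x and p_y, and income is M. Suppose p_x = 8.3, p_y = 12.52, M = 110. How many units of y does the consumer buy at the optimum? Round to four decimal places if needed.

The MRS is y/x. Set MRS = p_x/p_y.
Rearranging, p_y·y = p_x·x. Substituting into the budget gives p_x·x·(1 + 1) = M.
Demand: x*(p_x,p_y,M) = 0.5·M/p_x and y* = 0.5·M/p_y.
At p_x=8.3, p_y=12.52, M=110: y* = 0.5·110/12.52 = 4.393.

y* = 4.393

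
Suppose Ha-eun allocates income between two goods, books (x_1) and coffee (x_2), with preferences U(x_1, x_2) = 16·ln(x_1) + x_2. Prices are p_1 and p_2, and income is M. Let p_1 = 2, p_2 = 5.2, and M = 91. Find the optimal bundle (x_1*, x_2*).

x_1* = 41.6, x_2* = 1.5

Set MRS = p_1/p_2: (16/x_1)/1 = p_1/p_2.
So x_1*(p_1,p_2) = 16·p_2/p_1, independent of income; and x_2* = (M − 16·p_2)/p_2.
At the given prices: x_1* = 16·5.2/2 = 41.6, and x_2* = 1.5.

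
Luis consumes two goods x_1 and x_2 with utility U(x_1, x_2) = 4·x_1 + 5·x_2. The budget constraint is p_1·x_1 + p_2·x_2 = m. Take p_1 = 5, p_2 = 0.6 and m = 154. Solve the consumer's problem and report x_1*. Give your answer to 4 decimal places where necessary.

x_1* = 0

Perfect substitutes: compare marginal utility per dollar. 4/p_1 vs 5/p_2 → 0.8 vs 8.3333.
x_2 gives more utility per dollar, so spend all income on x_2: x_2* = m/p_2, x_1* = 0.
Numerically: x_1* = 0, x_2* = 256.6667.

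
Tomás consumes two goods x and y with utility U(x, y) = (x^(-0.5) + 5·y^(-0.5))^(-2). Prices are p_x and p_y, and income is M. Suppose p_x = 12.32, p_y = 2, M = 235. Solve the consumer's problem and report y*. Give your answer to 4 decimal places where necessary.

From the CES first-order condition, (1/5)·(y/x)^(1.5) = p_x/p_y.
Hence y/x = (5·p_x/p_y)^(1/(1.5)), i.e. raised to the 2/3 power.
With the ratio pinned down, the budget gives x* = M/(p_x + p_y·(y/x)) and y* = (y/x)·x*.
Numerically y/x = 9.825782, so x* = 235/(12.32 + 2·9.825782) = 7.3503 and y* = 9.825782·7.3503 = 72.2223.

y* = 72.2223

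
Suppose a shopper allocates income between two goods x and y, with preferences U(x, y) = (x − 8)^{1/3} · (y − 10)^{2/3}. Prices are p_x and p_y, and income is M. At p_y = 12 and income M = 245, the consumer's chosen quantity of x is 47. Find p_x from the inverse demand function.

p_x = 1

MRS = (1/2)·(y−10)/(x−8). Tangency with p_x/p_y gives y−10 = 2·(p_x/p_y)·(x−8).
Substituting into the budget: x* = 8 + 1/3·(M − 8·p_x − 10·p_y)/p_x, and y* = 10 + 2/3·(…)/p_y.
Set x* = 47 in the demand function and solve for p_x: p_x = 1.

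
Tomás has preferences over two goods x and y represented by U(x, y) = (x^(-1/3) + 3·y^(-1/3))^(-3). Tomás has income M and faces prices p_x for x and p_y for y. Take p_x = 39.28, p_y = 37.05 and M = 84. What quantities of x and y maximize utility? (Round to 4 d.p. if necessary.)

x* = 0.6587, y* = 1.5688

MRS = MU_x/MU_y = (1/3)·(y/x)^(4/3). Set equal to p_x/p_y.
Hence y/x = (3·p_x/p_y)^(1/(4/3)), i.e. raised to the 0.75 power.
Substitute y = (y/x)·x into the budget: x* = M/(p_x + p_y·(y/x)).
Numerically y/x = 2.381652, so x* = 84/(39.28 + 37.05·2.381652) = 0.6587 and y* = 2.381652·0.6587 = 1.5688.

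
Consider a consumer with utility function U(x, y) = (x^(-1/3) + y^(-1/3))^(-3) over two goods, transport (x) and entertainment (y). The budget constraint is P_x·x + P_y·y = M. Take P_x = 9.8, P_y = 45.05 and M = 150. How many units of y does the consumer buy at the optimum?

y* = 1.9785

MRS = MU_x/MU_y = (y/x)^(4/3). Set equal to P_x/P_y.
Hence y/x = (P_x/P_y)^(1/(4/3)), i.e. raised to the 0.75 power.
Substitute y = (y/x)·x into the budget: x* = M/(P_x + P_y·(y/x)).
Numerically y/x = 0.318529, so x* = 150/(9.8 + 45.05·0.318529) = 6.2113 and y* = 0.318529·6.2113 = 1.9785.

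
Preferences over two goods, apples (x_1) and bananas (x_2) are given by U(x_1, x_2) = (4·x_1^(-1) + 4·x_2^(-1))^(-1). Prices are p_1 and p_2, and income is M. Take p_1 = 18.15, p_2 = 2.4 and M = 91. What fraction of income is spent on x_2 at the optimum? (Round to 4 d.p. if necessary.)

share on x_2 = 0.2667

MRS = MU_x_1/MU_x_2 = (x_2/x_1)^(2). Set equal to p_1/p_2.
Hence x_2/x_1 = (p_1/p_2)^(1/(2)), i.e. raised to the 0.5 power.
Substitute x_2 = (x_2/x_1)·x_1 into the budget: x_1* = M/(p_1 + p_2·(x_2/x_1)).
Numerically x_2/x_1 = 2.75, so x_1* = 91/(18.15 + 2.4·2.75) = 3.6768 and x_2* = 2.75·3.6768 = 10.1111.
Expenditure on x_2: 2.4·10.1111 = 24.2667; share = 0.2667.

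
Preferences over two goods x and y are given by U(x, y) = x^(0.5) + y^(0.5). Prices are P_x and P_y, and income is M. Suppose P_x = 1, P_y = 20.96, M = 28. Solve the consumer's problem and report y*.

y* = 0.0608

Numerically y/x = 0.002276, so x* = 28/(1 + 20.96·0.002276) = 26.725 and y* = 0.002276·26.725 = 0.0608.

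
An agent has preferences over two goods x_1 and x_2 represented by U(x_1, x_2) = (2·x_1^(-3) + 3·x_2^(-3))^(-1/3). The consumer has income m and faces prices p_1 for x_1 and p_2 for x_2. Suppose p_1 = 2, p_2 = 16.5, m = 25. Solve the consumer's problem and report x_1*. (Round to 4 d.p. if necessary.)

x_1* = 1.957

From the CES first-order condition, (2/3)·(x_2/x_1)^(4) = p_1/p_2.
Solve for the ratio: x_2/x_1 = [(3/2)·p_1/p_2]^(0.25).
With the ratio pinned down, the budget gives x_1* = m/(p_1 + p_2·(x_2/x_1)) and x_2* = (x_2/x_1)·x_1*.
Numerically x_2/x_1 = 0.652994, so x_1* = 25/(2 + 16.5·0.652994) = 1.957.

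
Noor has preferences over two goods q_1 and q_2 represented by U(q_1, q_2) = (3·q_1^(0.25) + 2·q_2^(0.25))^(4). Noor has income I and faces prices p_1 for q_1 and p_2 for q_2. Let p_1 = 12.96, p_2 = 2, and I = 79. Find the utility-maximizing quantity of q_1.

q_1* = 2.9225

MRS = MU_q_1/MU_q_2 = (3/2)·(q_2/q_1)^(0.75). Set equal to p_1/p_2.
Hence q_2/q_1 = ((2/3)·p_1/p_2)^(1/(0.75)), i.e. raised to the 4/3 power.
With the ratio pinned down, the budget gives q_1* = I/(p_1 + p_2·(q_2/q_1)) and q_2* = (q_2/q_1)·q_1*.
Numerically q_2/q_1 = 7.03577, so q_1* = 79/(12.96 + 2·7.03577) = 2.9225.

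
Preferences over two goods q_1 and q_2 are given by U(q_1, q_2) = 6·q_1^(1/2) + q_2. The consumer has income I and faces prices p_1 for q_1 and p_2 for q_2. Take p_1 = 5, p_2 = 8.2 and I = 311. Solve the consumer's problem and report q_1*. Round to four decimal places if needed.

q_1* = 24.2064

Plugging in: q_1* = (3·8.2/5)² = 24.2064.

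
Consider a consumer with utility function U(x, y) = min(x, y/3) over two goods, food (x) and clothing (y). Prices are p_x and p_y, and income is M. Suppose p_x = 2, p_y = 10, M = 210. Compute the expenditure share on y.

With perfect complements, no substitution: consume in ratio x:y = 1:3.
Budget: p_x·x + p_y·3·x = M, so (p_x + 3·p_y)·x = M.
Demand: x*(p_x,p_y,M) = M/(p_x + 3·p_y), y* = 3·M/(p_x + 3·p_y).
Here 2 + 3·10 = 32, giving x* = 6.5625 and y* = 19.6875.
Expenditure on y: 10·19.6875 = 196.875; share = 0.9375.

share on y = 0.9375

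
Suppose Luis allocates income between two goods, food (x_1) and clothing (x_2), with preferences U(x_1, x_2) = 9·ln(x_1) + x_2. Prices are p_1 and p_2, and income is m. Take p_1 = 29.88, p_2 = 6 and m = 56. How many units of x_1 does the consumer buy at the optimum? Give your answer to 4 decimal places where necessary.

Set MRS = p_1/p_2: (9/x_1)/1 = p_1/p_2.
So x_1*(p_1,p_2) = 9·p_2/p_1, independent of income; and x_2* = (m − 9·p_2)/p_2.
At the given prices: x_1* = 9·6/29.88 = 1.8072.

x_1* = 1.8072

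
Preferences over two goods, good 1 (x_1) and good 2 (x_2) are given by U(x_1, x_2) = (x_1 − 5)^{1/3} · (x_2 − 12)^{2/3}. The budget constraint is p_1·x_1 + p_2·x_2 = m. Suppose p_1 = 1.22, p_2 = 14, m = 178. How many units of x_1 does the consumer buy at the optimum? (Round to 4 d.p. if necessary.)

x_1* = 6.0656

Let x_1' = x_1−5, x_2' = x_2−12. MRS = (1/2)·x_2'/x_1' = p_1/p_2.
After buying the subsistence bundle (5, 12), a share 1/3 of the remaining income goes to x_1: x_1* = 5 + 1/3·(m − 5p_1 − 12p_2)/p_1.
Discretionary income = 178 − 5·1.22 − 12·14 = 3.9; x_1* = 5 + 1/3·3.9/1.22 = 6.0656.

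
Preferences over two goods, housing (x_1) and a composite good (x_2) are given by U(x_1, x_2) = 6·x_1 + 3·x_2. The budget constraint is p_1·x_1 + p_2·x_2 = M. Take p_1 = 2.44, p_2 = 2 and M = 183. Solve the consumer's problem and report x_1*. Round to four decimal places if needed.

x_1* = 75

Linear utility — the consumer picks whichever good has higher MU/price: 6/2.44 = 2.459 vs 3/2 = 1.5.
x_1 gives more utility per dollar, so spend all income on x_1: x_1* = M/p_1, x_2* = 0.
Numerically: x_1* = 75, x_2* = 0.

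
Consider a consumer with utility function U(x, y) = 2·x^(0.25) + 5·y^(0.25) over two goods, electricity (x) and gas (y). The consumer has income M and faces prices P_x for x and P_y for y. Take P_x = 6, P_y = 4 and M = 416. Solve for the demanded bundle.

x* = 14.1959, y* = 82.7062

MRS = MU_x/MU_y = (2/5)·(y/x)^(0.75). Set equal to P_x/P_y.
Solve for the ratio: y/x = [(5/2)·P_x/P_y]^(4/3).
With the ratio pinned down, the budget gives x* = M/(P_x + P_y·(y/x)) and y* = (y/x)·x*.
Numerically y/x = 5.826061, so x* = 416/(6 + 4·5.826061) = 14.1959 and y* = 5.826061·14.1959 = 82.7062.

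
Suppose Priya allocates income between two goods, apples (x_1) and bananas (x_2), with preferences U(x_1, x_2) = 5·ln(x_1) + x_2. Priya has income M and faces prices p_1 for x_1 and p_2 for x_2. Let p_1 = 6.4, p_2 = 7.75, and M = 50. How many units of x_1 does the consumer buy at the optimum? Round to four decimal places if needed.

MU_x_1 = 5/x_1, MU_x_2 = 1. Tangency: 5/x_1 = p_1/p_2.
So x_1*(p_1,p_2) = 5·p_2/p_1, independent of income; and x_2* = (M − 5·p_2)/p_2.
At the given prices: x_1* = 5·7.75/6.4 = 6.0547.

x_1* = 6.0547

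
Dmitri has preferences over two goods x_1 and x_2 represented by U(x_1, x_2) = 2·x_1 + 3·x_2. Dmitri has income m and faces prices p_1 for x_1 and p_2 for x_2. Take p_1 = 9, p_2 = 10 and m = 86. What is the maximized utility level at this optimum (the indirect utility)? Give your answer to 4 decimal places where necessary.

V = 25.8

x_2 gives more utility per dollar, so spend all income on x_2: x_2* = m/p_2, x_1* = 0.
Numerically: x_1* = 0, x_2* = 8.6.
Utility at the optimum: U(0, 8.6) = 25.8.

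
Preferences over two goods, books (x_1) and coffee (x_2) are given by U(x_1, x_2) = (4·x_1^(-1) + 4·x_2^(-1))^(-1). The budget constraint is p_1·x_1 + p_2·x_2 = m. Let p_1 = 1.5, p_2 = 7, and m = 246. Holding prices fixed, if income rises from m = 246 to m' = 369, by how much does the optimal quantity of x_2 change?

Δx_2* = 12.0113

MRS = MU_x_1/MU_x_2 = (x_2/x_1)^(2). Set equal to p_1/p_2.
Solve for the ratio: x_2/x_1 = [p_1/p_2]^(0.5).
Substitute x_2 = (x_2/x_1)·x_1 into the budget: x_1* = m/(p_1 + p_2·(x_2/x_1)).
Numerically x_2/x_1 = 0.46291, so x_1* = 246/(1.5 + 7·0.46291) = 51.8947 and x_2* = 0.46291·51.8947 = 24.0226.
At m' = 369: x_2* = 36.0339. Change: 36.0339 − 24.0226 = 12.0113.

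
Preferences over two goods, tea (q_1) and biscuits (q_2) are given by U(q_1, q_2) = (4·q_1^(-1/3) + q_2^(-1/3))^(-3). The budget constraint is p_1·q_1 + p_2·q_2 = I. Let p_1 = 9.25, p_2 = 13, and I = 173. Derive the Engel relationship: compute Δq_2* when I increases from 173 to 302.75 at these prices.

MU_q_1 ∝ 4·q_1^(-4/3), MU_q_2 ∝ q_2^(-4/3), so MRS = 4·(q_2/q_1)^(4/3) = p_1/p_2.
Hence q_2/q_1 = ((1/4)·p_1/p_2)^(1/(4/3)), i.e. raised to the 0.75 power.
Substitute q_2 = (q_2/q_1)·q_1 into the budget: q_1* = I/(p_1 + p_2·(q_2/q_1)).
Numerically q_2/q_1 = 0.273907, so q_1* = 173/(9.25 + 13·0.273907) = 13.5042 and q_2* = 0.273907·13.5042 = 3.6989.
At I' = 302.75: q_2* = 6.4731. Change: 6.4731 − 3.6989 = 2.7742.

Δq_2* = 2.7742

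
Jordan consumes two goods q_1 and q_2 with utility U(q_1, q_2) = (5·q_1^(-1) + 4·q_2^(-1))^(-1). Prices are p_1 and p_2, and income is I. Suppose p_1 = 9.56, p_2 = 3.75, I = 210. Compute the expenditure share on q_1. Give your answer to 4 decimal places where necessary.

From the CES first-order condition, (5/4)·(q_2/q_1)^(2) = p_1/p_2.
Hence q_2/q_1 = ((4/5)·p_1/p_2)^(1/(2)), i.e. raised to the 0.5 power.
With the ratio pinned down, the budget gives q_1* = I/(p_1 + p_2·(q_2/q_1)) and q_2* = (q_2/q_1)·q_1*.
Numerically q_2/q_1 = 1.428099, so q_1* = 210/(9.56 + 3.75·1.428099) = 14.0794 and q_2* = 1.428099·14.0794 = 20.1068.
Expenditure on q_1: 9.56·14.0794 = 134.5994; share = 0.6409.

share on q_1 = 0.6409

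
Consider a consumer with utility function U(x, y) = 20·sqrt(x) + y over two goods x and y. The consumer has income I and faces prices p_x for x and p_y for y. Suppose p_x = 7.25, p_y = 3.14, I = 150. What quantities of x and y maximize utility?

x* = 18.7579, y* = 4.4604

Utility is quasi-linear in y; the FOC for x is 10/√x = p_x/p_y.
Solve: √x = 10·p_y/p_x, so x*(p_x,p_y) = (10·p_y/p_x)², and y* = (I − p_x·x*)/p_y.
Plugging in: x* = (10·3.14/7.25)² = 18.7579, y* = 4.4604.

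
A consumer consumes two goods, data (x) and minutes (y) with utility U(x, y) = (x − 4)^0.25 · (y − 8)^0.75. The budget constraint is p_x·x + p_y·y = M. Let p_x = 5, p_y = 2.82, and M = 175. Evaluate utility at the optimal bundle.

V = 23.1937

Let x' = x−4, y' = y−8. MRS = (1/3)·y'/x' = p_x/p_y.
Substituting into the budget: x* = 4 + 0.25·(M − 4·p_x − 8·p_y)/p_x, and y* = 8 + 0.75·(…)/p_y.
Discretionary income = 175 − 4·5 − 8·2.82 = 132.44; x* = 4 + 0.25·132.44/5 = 10.622; y* = 8 + 0.75·132.44/2.82 = 43.2234.
Utility at the optimum: U(10.622, 43.2234) = 23.1937.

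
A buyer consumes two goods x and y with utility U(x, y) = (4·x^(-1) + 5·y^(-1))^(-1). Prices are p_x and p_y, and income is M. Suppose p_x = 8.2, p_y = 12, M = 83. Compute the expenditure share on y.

share on y = 0.5749

MRS = MU_x/MU_y = (4/5)·(y/x)^(2). Set equal to p_x/p_y.
Solve for the ratio: y/x = [(5/4)·p_x/p_y]^(0.5).
With the ratio pinned down, the budget gives x* = M/(p_x + p_y·(y/x)) and y* = (y/x)·x*.
Numerically y/x = 0.924211, so x* = 83/(8.2 + 12·0.924211) = 4.3026 and y* = 0.924211·4.3026 = 3.9765.
Expenditure on y: 12·3.9765 = 47.7185; share = 0.5749.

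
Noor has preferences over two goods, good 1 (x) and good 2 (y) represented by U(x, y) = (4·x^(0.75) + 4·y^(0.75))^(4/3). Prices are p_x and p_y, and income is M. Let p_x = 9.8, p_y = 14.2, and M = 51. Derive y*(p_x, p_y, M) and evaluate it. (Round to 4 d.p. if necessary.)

MRS = MU_x/MU_y = (y/x)^(0.25). Set equal to p_x/p_y.
Hence y/x = (p_x/p_y)^(1/(0.25)), i.e. raised to the 4 power.
With the ratio pinned down, the budget gives x* = M/(p_x + p_y·(y/x)) and y* = (y/x)·x*.
Numerically y/x = 0.226856, so x* = 51/(9.8 + 14.2·0.226856) = 3.9166 and y* = 0.226856·3.9166 = 0.8885.

y* = 0.8885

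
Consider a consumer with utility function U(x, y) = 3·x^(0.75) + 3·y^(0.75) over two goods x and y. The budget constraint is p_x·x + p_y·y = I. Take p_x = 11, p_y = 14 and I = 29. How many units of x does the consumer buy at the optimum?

MU_x ∝ 3·x^(-0.25), MU_y ∝ 3·y^(-0.25), so MRS = (y/x)^(0.25) = p_x/p_y.
Solve for the ratio: y/x = [p_x/p_y]^(4).
With the ratio pinned down, the budget gives x* = I/(p_x + p_y·(y/x)) and y* = (y/x)·x*.
Numerically y/x = 0.381117, so x* = 29/(11 + 14·0.381117) = 1.7753.

x* = 1.7753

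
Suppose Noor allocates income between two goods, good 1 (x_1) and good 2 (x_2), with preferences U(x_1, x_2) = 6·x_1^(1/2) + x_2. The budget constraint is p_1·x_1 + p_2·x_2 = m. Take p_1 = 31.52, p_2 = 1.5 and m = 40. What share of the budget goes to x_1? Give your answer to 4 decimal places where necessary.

Solve: √x_1 = 3·p_2/p_1, so x_1*(p_1,p_2) = (3·p_2/p_1)², and x_2* = (m − p_1·x_1*)/p_2.
Plugging in: x_1* = (3·1.5/31.52)² = 0.0204, x_2* = 26.2384.
Expenditure on x_1: 31.52·0.0204 = 0.6424; share = 0.0161.

share on x_1 = 0.0161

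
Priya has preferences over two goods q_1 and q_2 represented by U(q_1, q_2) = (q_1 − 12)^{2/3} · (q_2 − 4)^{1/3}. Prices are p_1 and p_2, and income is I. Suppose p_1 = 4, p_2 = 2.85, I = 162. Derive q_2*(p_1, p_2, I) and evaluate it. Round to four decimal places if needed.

MRS = 2·(q_2−4)/(q_1−12). Tangency with p_1/p_2 gives q_2−4 = (1/2)·(p_1/p_2)·(q_1−12).
Substituting into the budget: q_1* = 12 + 2/3·(I − 12·p_1 − 4·p_2)/p_1, and q_2* = 4 + 1/3·(…)/p_2.
Discretionary income = 162 − 12·4 − 4·2.85 = 102.6; q_2* = 4 + 1/3·102.6/2.85 = 16.

q_2* = 16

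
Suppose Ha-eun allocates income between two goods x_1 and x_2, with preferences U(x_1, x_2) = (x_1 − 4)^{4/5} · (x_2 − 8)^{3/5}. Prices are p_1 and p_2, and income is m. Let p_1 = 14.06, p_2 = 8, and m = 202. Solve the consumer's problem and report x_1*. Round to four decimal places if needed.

x_1* = 7.3229

This is Cobb-Douglas in (x_1−4, x_2−8): tangency gives 0.8·p_2·(x_2−8) = 0.6·p_1·(x_1−4).
Substituting into the budget: x_1* = 4 + 4/7·(m − 4·p_1 − 8·p_2)/p_1, and x_2* = 8 + 3/7·(…)/p_2.
Discretionary income = 202 − 4·14.06 − 8·8 = 81.76; x_1* = 4 + 4/7·81.76/14.06 = 7.3229.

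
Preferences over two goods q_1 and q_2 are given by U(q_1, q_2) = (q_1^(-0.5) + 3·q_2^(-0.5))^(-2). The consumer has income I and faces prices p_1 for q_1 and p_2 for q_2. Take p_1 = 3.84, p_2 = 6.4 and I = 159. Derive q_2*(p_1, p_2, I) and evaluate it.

q_2* = 17.6763

From the CES first-order condition, (1/3)·(q_2/q_1)^(1.5) = p_1/p_2.
Hence q_2/q_1 = (3·p_1/p_2)^(1/(1.5)), i.e. raised to the 2/3 power.
Substitute q_2 = (q_2/q_1)·q_1 into the budget: q_1* = I/(p_1 + p_2·(q_2/q_1)).
Numerically q_2/q_1 = 1.479727, so q_1* = 159/(3.84 + 6.4·1.479727) = 11.9457 and q_2* = 1.479727·11.9457 = 17.6763.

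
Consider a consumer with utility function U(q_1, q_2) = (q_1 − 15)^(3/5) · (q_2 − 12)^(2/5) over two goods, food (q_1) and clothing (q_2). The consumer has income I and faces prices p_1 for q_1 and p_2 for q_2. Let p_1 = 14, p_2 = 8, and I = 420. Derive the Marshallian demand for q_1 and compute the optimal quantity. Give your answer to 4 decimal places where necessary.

q_1* = 19.8857

Let q_1' = q_1−15, q_2' = q_2−12. MRS = (3/2)·q_2'/q_1' = p_1/p_2.
Substituting into the budget: q_1* = 15 + 0.6·(I − 15·p_1 − 12·p_2)/p_1, and q_2* = 12 + 0.4·(…)/p_2.
Discretionary income = 420 − 15·14 − 12·8 = 114; q_1* = 15 + 0.6·114/14 = 19.8857.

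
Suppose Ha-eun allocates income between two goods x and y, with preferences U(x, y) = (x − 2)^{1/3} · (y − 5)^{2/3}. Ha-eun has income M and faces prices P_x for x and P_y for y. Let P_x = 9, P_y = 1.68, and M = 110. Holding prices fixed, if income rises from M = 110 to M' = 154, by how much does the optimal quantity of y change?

This is Cobb-Douglas in (x−2, y−5): tangency gives 1/3·P_y·(y−5) = 2/3·P_x·(x−2).
After buying the subsistence bundle (2, 5), a share 1/3 of the remaining income goes to x: x* = 2 + 1/3·(M − 2P_x − 5P_y)/P_x.
Discretionary income = 110 − 2·9 − 5·1.68 = 83.6; y* = 5 + 2/3·83.6/1.68 = 38.1746.
At M' = 154: y* = 55.6349. Change: 55.6349 − 38.1746 = 17.4603.

Δy* = 17.4603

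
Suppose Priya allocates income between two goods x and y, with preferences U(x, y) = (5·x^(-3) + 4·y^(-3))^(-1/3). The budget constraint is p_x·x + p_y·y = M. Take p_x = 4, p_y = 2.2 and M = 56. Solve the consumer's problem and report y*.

MU_x ∝ 5·x^(-4), MU_y ∝ 4·y^(-4), so MRS = (5/4)·(y/x)^(4) = p_x/p_y.
Solve for the ratio: y/x = [(4/5)·p_x/p_y]^(0.25).
With the ratio pinned down, the budget gives x* = M/(p_x + p_y·(y/x)) and y* = (y/x)·x*.
Numerically y/x = 1.098201, so x* = 56/(4 + 2.2·1.098201) = 8.7281 and y* = 1.098201·8.7281 = 9.5852.

y* = 9.5852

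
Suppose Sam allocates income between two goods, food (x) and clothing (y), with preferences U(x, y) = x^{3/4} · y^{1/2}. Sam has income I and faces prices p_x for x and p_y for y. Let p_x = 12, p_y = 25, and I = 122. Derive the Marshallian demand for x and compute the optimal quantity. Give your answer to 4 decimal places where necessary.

Tangency: MRS = (3/2)·y/x = p_x/p_y.
So 0.75·p_y·y = 0.5·p_x·x; combined with the budget, a share 0.6 of income goes to x.
Demand: x*(p_x,p_y,I) = 0.6·I/p_x and y* = 0.4·I/p_y.
At p_x=12, p_y=25, I=122: x* = 0.6·122/12 = 6.1.

x* = 6.1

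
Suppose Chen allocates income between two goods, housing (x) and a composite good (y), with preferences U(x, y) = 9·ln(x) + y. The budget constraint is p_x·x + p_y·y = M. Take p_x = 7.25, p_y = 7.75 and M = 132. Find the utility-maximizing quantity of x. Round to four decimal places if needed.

Set MRS = p_x/p_y: (9/x)/1 = p_x/p_y.
So x*(p_x,p_y) = 9·p_y/p_x, independent of income; and y* = (M − 9·p_y)/p_y.
At the given prices: x* = 9·7.75/7.25 = 9.6207.

x* = 9.6207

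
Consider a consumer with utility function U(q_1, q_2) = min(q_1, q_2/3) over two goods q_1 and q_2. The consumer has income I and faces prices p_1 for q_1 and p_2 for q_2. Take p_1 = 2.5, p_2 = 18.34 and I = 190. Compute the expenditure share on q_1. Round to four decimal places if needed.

share on q_1 = 0.0435

Leontief preferences: the optimum is at the kink where q_1/1 = q_2/3, i.e. q_2 = 3·q_1.
Budget: p_1·q_1 + p_2·3·q_1 = I, so (p_1 + 3·p_2)·q_1 = I.
Demand: q_1*(p_1,p_2,I) = I/(p_1 + 3·p_2), q_2* = 3·I/(p_1 + 3·p_2).
Here 2.5 + 3·18.34 = 57.52, giving q_1* = 3.3032 and q_2* = 9.9096.
Expenditure on q_1: 2.5·3.3032 = 8.258; share = 0.0435.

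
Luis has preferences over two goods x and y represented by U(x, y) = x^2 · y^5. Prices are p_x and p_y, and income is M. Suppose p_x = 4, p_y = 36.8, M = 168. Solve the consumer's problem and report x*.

MU_x/MU_y = (2·y)/(5·x); tangency sets this equal to p_x/p_y.
So 2·p_y·y = 5·p_x·x; combined with the budget, a share 2/7 of income goes to x.
Demand: x*(p_x,p_y,M) = 2/7·M/p_x and y* = 5/7·M/p_y.
At p_x=4, p_y=36.8, M=168: x* = 2/7·168/4 = 12.

x* = 12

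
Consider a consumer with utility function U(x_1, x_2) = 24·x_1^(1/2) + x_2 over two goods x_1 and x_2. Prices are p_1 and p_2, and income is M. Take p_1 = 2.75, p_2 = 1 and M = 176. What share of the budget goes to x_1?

Set MRS = p_1/p_2: 12·x_1^(−1/2) = p_1/p_2.
Solve: √x_1 = 12·p_2/p_1, so x_1*(p_1,p_2) = (12·p_2/p_1)², and x_2* = (M − p_1·x_1*)/p_2.
Plugging in: x_1* = (12·1/2.75)² = 19.0413, x_2* = 123.6364.
Expenditure on x_1: 2.75·19.0413 = 52.3636; share = 0.2975.

share on x_1 = 0.2975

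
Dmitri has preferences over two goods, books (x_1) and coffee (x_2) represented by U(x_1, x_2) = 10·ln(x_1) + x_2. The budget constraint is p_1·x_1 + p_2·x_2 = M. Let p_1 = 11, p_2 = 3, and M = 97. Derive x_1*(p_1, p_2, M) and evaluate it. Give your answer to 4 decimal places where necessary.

x_1* = 2.7273

MU_x_1 = 10/x_1, MU_x_2 = 1. Tangency: 10/x_1 = p_1/p_2.
So x_1*(p_1,p_2) = 10·p_2/p_1, independent of income; and x_2* = (M − 10·p_2)/p_2.
At the given prices: x_1* = 10·3/11 = 2.7273.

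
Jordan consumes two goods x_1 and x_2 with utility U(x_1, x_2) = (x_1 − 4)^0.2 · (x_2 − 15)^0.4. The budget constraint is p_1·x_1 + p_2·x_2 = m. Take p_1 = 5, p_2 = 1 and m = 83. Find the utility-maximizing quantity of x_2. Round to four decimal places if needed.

x_2* = 47

MRS = (1/2)·(x_2−15)/(x_1−4). Tangency with p_1/p_2 gives x_2−15 = 2·(p_1/p_2)·(x_1−4).
Substituting into the budget: x_1* = 4 + 1/3·(m − 4·p_1 − 15·p_2)/p_1, and x_2* = 15 + 2/3·(…)/p_2.
Discretionary income = 83 − 4·5 − 15·1 = 48; x_2* = 15 + 2/3·48/1 = 47.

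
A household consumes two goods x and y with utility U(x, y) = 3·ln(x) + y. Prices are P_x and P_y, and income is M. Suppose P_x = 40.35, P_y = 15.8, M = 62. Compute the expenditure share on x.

MU_x = 3/x, MU_y = 1. Tangency: 3/x = P_x/P_y.
So x*(P_x,P_y) = 3·P_y/P_x, independent of income; and y* = (M − 3·P_y)/P_y.
At the given prices: x* = 3·15.8/40.35 = 1.1747, and y* = 0.9241.
Expenditure on x: 40.35·1.1747 = 47.4; share = 0.7645.

share on x = 0.7645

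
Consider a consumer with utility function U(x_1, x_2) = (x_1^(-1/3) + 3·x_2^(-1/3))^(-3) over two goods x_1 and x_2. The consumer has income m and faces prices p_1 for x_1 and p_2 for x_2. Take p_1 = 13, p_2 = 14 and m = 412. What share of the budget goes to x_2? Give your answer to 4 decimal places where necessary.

From the CES first-order condition, (1/3)·(x_2/x_1)^(4/3) = p_1/p_2.
Hence x_2/x_1 = (3·p_1/p_2)^(1/(4/3)), i.e. raised to the 0.75 power.
Substitute x_2 = (x_2/x_1)·x_1 into the budget: x_1* = m/(p_1 + p_2·(x_2/x_1)).
Numerically x_2/x_1 = 2.156266, so x_1* = 412/(13 + 14·2.156266) = 9.5397 and x_2* = 2.156266·9.5397 = 20.5702.
Expenditure on x_2: 14·20.5702 = 287.9833; share = 0.699.

share on x_2 = 0.699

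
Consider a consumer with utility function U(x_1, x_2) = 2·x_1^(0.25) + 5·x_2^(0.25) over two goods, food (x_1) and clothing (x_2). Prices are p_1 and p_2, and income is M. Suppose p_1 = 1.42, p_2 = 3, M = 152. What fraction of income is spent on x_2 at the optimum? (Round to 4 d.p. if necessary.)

With the ratio pinned down, the budget gives x_1* = M/(p_1 + p_2·(x_2/x_1)) and x_2* = (x_2/x_1)·x_1*.
Numerically x_2/x_1 = 1.25163, so x_1* = 152/(1.42 + 3·1.25163) = 29.3726 and x_2* = 1.25163·29.3726 = 36.7636.
Expenditure on x_2: 3·36.7636 = 110.2909; share = 0.7256.

share on x_2 = 0.7256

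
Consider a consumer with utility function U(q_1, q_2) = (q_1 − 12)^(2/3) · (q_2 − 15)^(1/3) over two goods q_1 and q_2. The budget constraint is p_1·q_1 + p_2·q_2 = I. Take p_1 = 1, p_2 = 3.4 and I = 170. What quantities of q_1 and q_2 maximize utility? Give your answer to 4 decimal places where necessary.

q_1* = 83.3333, q_2* = 25.4902

MRS = 2·(q_2−15)/(q_1−12). Tangency with p_1/p_2 gives q_2−15 = (1/2)·(p_1/p_2)·(q_1−12).
After buying the subsistence bundle (12, 15), a share 2/3 of the remaining income goes to q_1: q_1* = 12 + 2/3·(I − 12p_1 − 15p_2)/p_1.
Discretionary income = 170 − 12·1 − 15·3.4 = 107; q_1* = 12 + 2/3·107/1 = 83.3333; q_2* = 15 + 1/3·107/3.4 = 25.4902.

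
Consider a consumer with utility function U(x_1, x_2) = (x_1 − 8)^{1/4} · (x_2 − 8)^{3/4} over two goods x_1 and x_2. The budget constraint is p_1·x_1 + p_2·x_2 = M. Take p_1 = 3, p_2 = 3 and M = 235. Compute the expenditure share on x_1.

share on x_1 = 0.3011

MRS = (1/3)·(x_2−8)/(x_1−8). Tangency with p_1/p_2 gives x_2−8 = 3·(p_1/p_2)·(x_1−8).
Substituting into the budget: x_1* = 8 + 0.25·(M − 8·p_1 − 8·p_2)/p_1, and x_2* = 8 + 0.75·(…)/p_2.
Discretionary income = 235 − 8·3 − 8·3 = 187; x_1* = 8 + 0.25·187/3 = 23.5833; x_2* = 8 + 0.75·187/3 = 54.75.
Expenditure on x_1: 3·23.5833 = 70.75; share = 0.3011.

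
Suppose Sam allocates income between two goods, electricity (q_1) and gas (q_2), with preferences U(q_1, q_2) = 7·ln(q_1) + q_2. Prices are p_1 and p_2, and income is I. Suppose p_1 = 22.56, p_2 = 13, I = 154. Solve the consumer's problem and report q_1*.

q_1* = 4.0337

MU_q_1 = 7/q_1, MU_q_2 = 1. Tangency: 7/q_1 = p_1/p_2.
So q_1*(p_1,p_2) = 7·p_2/p_1, independent of income; and q_2* = (I − 7·p_2)/p_2.
At the given prices: q_1* = 7·13/22.56 = 4.0337.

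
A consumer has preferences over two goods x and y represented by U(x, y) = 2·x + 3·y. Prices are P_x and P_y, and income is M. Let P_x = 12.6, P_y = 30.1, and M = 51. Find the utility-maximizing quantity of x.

Linear utility — the consumer picks whichever good has higher MU/price: 2/12.6 = 0.1587 vs 3/30.1 = 0.0997.
x gives more utility per dollar, so spend all income on x: x* = M/P_x, y* = 0.
Numerically: x* = 4.0476, y* = 0.

x* = 4.0476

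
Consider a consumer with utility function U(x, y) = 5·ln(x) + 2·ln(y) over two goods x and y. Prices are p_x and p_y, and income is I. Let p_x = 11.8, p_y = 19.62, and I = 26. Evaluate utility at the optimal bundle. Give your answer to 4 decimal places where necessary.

Demand: x*(p_x,p_y,I) = 5/7·I/p_x and y* = 2/7·I/p_y.
At p_x=11.8, p_y=19.62, I=26: x* = 5/7·26/11.8 = 1.5738, y* = 0.3786.
Utility at the optimum: U(1.5738, 0.3786) = 0.3252.

V = 0.3252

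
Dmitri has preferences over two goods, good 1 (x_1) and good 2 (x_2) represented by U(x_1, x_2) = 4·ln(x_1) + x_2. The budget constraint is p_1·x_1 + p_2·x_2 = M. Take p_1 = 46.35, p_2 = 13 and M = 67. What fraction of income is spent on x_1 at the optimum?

share on x_1 = 0.7761

Set MRS = p_1/p_2: (4/x_1)/1 = p_1/p_2.
So x_1*(p_1,p_2) = 4·p_2/p_1, independent of income; and x_2* = (M − 4·p_2)/p_2.
At the given prices: x_1* = 4·13/46.35 = 1.1219, and x_2* = 1.1538.
Expenditure on x_1: 46.35·1.1219 = 52; share = 0.7761.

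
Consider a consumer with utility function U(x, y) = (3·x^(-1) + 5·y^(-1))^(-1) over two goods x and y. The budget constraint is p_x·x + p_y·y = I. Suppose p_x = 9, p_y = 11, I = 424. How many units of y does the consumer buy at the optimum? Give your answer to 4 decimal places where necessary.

y* = 22.6651

MU_x ∝ 3·x^(-2), MU_y ∝ 5·y^(-2), so MRS = (3/5)·(y/x)^(2) = p_x/p_y.
Hence y/x = ((5/3)·p_x/p_y)^(1/(2)), i.e. raised to the 0.5 power.
Substitute y = (y/x)·x into the budget: x* = I/(p_x + p_y·(y/x)).
Numerically y/x = 1.167748, so x* = 424/(9 + 11·1.167748) = 19.4093 and y* = 1.167748·19.4093 = 22.6651.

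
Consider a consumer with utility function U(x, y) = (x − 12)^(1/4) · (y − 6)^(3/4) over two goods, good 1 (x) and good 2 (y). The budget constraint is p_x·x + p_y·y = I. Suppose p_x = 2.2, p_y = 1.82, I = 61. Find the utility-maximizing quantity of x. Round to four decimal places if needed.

x* = 14.6909

Substituting into the budget: x* = 12 + 0.25·(I − 12·p_x − 6·p_y)/p_x, and y* = 6 + 0.75·(…)/p_y.
Discretionary income = 61 − 12·2.2 − 6·1.82 = 23.68; x* = 12 + 0.25·23.68/2.2 = 14.6909.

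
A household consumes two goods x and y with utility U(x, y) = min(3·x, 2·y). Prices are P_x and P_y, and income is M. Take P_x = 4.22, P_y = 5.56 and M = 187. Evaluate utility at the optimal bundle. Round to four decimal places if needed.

Leontief preferences: the optimum is at the kink where x/2 = y/3, i.e. y = (3/2)·x.
Budget: P_x·x + P_y·(3/2)·x = M, so (2·P_x + 3·P_y)·x = 2·M.
Demand: x*(P_x,P_y,M) = 2·M/(2·P_x + 3·P_y), y* = 3·M/(2·P_x + 3·P_y).
Here 2·4.22 + 3·5.56 = 25.12, giving x* = 14.8885 and y* = 22.3328.
Utility at the optimum: U(14.8885, 22.3328) = 44.6656.

V = 44.6656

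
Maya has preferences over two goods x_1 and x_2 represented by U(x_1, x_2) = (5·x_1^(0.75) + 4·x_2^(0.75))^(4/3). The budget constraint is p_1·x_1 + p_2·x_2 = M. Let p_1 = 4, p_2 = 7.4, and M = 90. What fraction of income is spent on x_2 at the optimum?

share on x_2 = 0.0608

MU_x_1 ∝ 5·x_1^(-0.25), MU_x_2 ∝ 4·x_2^(-0.25), so MRS = (5/4)·(x_2/x_1)^(0.25) = p_1/p_2.
Hence x_2/x_1 = ((4/5)·p_1/p_2)^(1/(0.25)), i.e. raised to the 4 power.
With the ratio pinned down, the budget gives x_1* = M/(p_1 + p_2·(x_2/x_1)) and x_2* = (x_2/x_1)·x_1*.
Numerically x_2/x_1 = 0.034968, so x_1* = 90/(4 + 7.4·0.034968) = 21.1329 and x_2* = 0.034968·21.1329 = 0.739.
Expenditure on x_2: 7.4·0.739 = 5.4684; share = 0.0608.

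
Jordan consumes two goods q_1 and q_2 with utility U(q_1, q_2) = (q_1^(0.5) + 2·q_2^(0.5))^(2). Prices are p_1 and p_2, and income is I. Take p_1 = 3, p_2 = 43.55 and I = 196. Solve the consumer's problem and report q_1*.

From the CES first-order condition, (1/2)·(q_2/q_1)^(0.5) = p_1/p_2.
Hence q_2/q_1 = (2·p_1/p_2)^(1/(0.5)), i.e. raised to the 2 power.
With the ratio pinned down, the budget gives q_1* = I/(p_1 + p_2·(q_2/q_1)) and q_2* = (q_2/q_1)·q_1*.
Numerically q_2/q_1 = 0.018981, so q_1* = 196/(3 + 43.55·0.018981) = 51.2199.

q_1* = 51.2199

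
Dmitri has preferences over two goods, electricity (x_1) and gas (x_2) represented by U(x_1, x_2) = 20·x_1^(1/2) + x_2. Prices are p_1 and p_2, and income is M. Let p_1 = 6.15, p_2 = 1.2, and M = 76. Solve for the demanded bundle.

x_1* = 3.8073, x_2* = 43.8211

Utility is quasi-linear in x_2; the FOC for x_1 is 10/√x_1 = p_1/p_2.
Thus x_1* = (10·p_2/p_1)² — independent of M — with the rest of income spent on x_2.
Plugging in: x_1* = (10·1.2/6.15)² = 3.8073, x_2* = 43.8211.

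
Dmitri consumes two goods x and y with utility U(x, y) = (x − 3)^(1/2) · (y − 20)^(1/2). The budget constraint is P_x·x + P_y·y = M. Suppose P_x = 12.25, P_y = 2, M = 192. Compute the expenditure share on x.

share on x = 0.4915

MRS = (y−20)/(x−3). Tangency with P_x/P_y gives y−20 = (P_x/P_y)·(x−3).
After buying the subsistence bundle (3, 20), a share 0.5 of the remaining income goes to x: x* = 3 + 0.5·(M − 3P_x − 20P_y)/P_x.
Discretionary income = 192 − 3·12.25 − 20·2 = 115.25; x* = 3 + 0.5·115.25/12.25 = 7.7041; y* = 20 + 0.5·115.25/2 = 48.8125.
Expenditure on x: 12.25·7.7041 = 94.375; share = 0.4915.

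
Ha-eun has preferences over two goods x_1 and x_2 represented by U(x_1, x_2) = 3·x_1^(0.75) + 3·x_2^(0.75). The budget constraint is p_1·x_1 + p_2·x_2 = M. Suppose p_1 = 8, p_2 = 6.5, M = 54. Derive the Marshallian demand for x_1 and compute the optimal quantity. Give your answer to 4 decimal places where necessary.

Numerically x_2/x_1 = 2.294598, so x_1* = 54/(8 + 6.5·2.294598) = 2.3565.

x_1* = 2.3565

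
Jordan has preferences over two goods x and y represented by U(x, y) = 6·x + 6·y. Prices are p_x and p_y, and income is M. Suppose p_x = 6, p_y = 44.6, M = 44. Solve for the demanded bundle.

x* = 7.3333, y* = 0

Perfect substitutes: compare marginal utility per dollar. 6/p_x vs 6/p_y → 1 vs 0.1345.
x gives more utility per dollar, so spend all income on x: x* = M/p_x, y* = 0.
Numerically: x* = 7.3333, y* = 0.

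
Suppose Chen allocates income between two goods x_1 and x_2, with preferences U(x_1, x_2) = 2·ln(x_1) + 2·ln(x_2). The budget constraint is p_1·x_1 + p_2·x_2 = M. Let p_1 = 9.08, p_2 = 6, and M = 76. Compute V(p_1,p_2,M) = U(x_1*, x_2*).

V = 6.5547

The MRS is x_2/x_1. Set MRS = p_1/p_2.
So 2·p_2·x_2 = 2·p_1·x_1; combined with the budget, a share 0.5 of income goes to x_1.
Demand: x_1*(p_1,p_2,M) = 0.5·M/p_1 and x_2* = 0.5·M/p_2.
At p_1=9.08, p_2=6, M=76: x_1* = 0.5·76/9.08 = 4.185, x_2* = 6.3333.
Utility at the optimum: U(4.185, 6.3333) = 6.5547.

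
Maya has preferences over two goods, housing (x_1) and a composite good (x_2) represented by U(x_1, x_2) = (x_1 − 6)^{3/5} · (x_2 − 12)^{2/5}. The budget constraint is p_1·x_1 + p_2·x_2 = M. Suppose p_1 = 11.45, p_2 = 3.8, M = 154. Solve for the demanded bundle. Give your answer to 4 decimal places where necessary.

MRS = (3/2)·(x_2−12)/(x_1−6). Tangency with p_1/p_2 gives x_2−12 = (2/3)·(p_1/p_2)·(x_1−6).
After buying the subsistence bundle (6, 12), a share 0.6 of the remaining income goes to x_1: x_1* = 6 + 0.6·(M − 6p_1 − 12p_2)/p_1.
Discretionary income = 154 − 6·11.45 − 12·3.8 = 39.7; x_1* = 6 + 0.6·39.7/11.45 = 8.0803; x_2* = 12 + 0.4·39.7/3.8 = 16.1789.

x_1* = 8.0803, x_2* = 16.1789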